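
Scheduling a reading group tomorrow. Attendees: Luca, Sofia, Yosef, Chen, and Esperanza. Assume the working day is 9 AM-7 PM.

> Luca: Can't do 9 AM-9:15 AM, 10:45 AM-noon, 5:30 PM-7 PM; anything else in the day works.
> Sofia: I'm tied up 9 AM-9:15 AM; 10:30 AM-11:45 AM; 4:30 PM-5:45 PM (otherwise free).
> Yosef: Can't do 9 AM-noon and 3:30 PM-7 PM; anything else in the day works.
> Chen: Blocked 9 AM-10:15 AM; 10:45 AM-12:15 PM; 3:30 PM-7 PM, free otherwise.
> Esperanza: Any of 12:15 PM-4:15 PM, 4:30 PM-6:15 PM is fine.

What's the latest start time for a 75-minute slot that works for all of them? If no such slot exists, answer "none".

Luca free: 09:15-10:45, 12:00-17:30 (invert busy blocks within the working day).
Sofia free: 09:15-10:30, 11:45-16:30, 17:45-19:00 (invert busy blocks within the working day).
Yosef free: 12:00-15:30 (invert busy blocks within the working day).
Chen free: 10:15-10:45, 12:15-15:30 (invert busy blocks within the working day).
Esperanza free: 12:15-16:15, 16:30-18:15.
Luca ∩ Sofia: 09:15-10:30, 12:00-16:30.
Luca ∩ Sofia ∩ Yosef: 12:00-15:30.
Luca ∩ Sofia ∩ Yosef ∩ Chen: 12:15-15:30.
Luca ∩ Sofia ∩ Yosef ∩ Chen ∩ Esperanza: 12:15-15:30.
The last common window of at least 75 minutes is 12:15-15:30; a 75-minute meeting can start as late as 14:15 and still end by 15:30.

14:15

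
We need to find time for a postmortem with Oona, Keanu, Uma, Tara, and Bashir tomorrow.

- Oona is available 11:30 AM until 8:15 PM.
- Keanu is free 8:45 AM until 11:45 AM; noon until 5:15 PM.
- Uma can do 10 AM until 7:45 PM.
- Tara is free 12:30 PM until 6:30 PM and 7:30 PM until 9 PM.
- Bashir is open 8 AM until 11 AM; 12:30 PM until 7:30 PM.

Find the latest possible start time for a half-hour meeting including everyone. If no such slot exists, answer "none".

Oona ∩ Keanu: 11:30-11:45, 12:00-17:15.
Oona ∩ Keanu ∩ Uma: 11:30-11:45, 12:00-17:15.
Oona ∩ Keanu ∩ Uma ∩ Tara: 12:30-17:15.
Oona ∩ Keanu ∩ Uma ∩ Tara ∩ Bashir: 12:30-17:15.
The last common window of at least 30 minutes is 12:30-17:15; a 30-minute meeting can start as late as 16:45 and still end by 17:15.

16:45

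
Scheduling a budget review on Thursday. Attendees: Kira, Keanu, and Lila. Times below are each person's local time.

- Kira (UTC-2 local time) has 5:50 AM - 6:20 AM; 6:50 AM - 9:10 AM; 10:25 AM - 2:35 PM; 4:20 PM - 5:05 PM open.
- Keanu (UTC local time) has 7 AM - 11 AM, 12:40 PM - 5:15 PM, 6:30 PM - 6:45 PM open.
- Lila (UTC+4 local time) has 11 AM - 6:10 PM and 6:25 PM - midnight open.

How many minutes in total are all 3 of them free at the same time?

Kira in UTC: 07:50-08:20, 08:50-11:10, 12:25-16:35, 18:20-19:05 (add 2h to convert from UTC-2).
Keanu in UTC: 07:00-11:00, 12:40-17:15, 18:30-18:45.
Lila in UTC: 07:00-14:10, 14:25-20:00 (subtract 4h to convert from UTC+4).
Kira ∩ Keanu: 07:50-08:20, 08:50-11:00, 12:40-16:35, 18:30-18:45.
Kira ∩ Keanu ∩ Lila: 07:50-08:20, 08:50-11:00, 12:40-14:10, 14:25-16:35, 18:30-18:45.
Those are the intersection windows.
Summing the common windows: 30 + 130 + 90 + 130 + 15 = 395 minutes.

395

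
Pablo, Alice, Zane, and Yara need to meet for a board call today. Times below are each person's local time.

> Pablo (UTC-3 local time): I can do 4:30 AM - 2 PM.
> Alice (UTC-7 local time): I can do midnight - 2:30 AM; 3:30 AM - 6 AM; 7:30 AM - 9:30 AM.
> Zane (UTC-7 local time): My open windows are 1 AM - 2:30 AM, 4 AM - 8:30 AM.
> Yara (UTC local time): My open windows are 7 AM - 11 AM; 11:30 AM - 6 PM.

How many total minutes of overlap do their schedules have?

Pablo in UTC: 07:30-17:00 (add 3h to convert from UTC-3).
Alice in UTC: 07:00-09:30, 10:30-13:00, 14:30-16:30 (add 7h to convert from UTC-7).
Zane in UTC: 08:00-09:30, 11:00-15:30 (add 7h to convert from UTC-7).
Yara in UTC: 07:00-11:00, 11:30-18:00.
Pablo ∩ Alice: 07:30-09:30, 10:30-13:00, 14:30-16:30.
Pablo ∩ Alice ∩ Zane: 08:00-09:30, 11:00-13:00, 14:30-15:30.
Pablo ∩ Alice ∩ Zane ∩ Yara: 08:00-09:30, 11:30-13:00, 14:30-15:30.
Summing the common windows: 90 + 90 + 60 = 240 minutes.

240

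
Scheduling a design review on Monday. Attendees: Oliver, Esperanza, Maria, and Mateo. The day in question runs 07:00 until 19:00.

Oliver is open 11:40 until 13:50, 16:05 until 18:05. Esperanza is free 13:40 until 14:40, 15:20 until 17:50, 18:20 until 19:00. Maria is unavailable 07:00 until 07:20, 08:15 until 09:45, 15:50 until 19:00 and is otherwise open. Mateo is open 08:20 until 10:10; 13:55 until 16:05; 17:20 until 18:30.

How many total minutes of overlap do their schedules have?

0

Oliver free: 11:40-13:50, 16:05-18:05.
Esperanza free: 13:40-14:40, 15:20-17:50, 18:20-19:00.
Maria free: 07:20-08:15, 09:45-15:50 (invert busy blocks within the working day).
Mateo free: 08:20-10:10, 13:55-16:05, 17:20-18:30.
Oliver ∩ Esperanza: 13:40-13:50, 16:05-17:50.
Oliver ∩ Esperanza ∩ Maria: 13:40-13:50.
Oliver ∩ Esperanza ∩ Maria ∩ Mateo: ∅.
There is no time when everyone is free.
There is no common window, so the total is 0 minutes.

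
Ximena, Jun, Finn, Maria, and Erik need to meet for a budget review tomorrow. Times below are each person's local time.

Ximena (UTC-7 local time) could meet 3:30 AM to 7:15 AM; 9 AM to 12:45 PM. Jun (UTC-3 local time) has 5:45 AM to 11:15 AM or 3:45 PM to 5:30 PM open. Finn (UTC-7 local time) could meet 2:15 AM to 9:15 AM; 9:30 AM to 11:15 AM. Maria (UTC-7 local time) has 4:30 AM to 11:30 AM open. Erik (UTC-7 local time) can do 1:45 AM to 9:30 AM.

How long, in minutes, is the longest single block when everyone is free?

Ximena in UTC: 10:30-14:15, 16:00-19:45 (add 7h to convert from UTC-7).
Jun in UTC: 08:45-14:15, 18:45-20:30 (add 3h to convert from UTC-3).
Finn in UTC: 09:15-16:15, 16:30-18:15 (add 7h to convert from UTC-7).
Maria in UTC: 11:30-18:30 (add 7h to convert from UTC-7).
Erik in UTC: 08:45-16:30 (add 7h to convert from UTC-7).
Ximena ∩ Jun: 10:30-14:15, 18:45-19:45.
Ximena ∩ Jun ∩ Finn: 10:30-14:15.
Ximena ∩ Jun ∩ Finn ∩ Maria: 11:30-14:15.
Ximena ∩ Jun ∩ Finn ∩ Maria ∩ Erik: 11:30-14:15.
The longest is 11:30-14:15 at 165 minutes.

165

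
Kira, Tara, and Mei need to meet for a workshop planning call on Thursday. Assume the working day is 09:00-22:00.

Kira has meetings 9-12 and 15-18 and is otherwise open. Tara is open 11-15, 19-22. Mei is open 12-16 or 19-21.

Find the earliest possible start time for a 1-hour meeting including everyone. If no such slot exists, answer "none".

Kira free: 12:00-15:00, 18:00-22:00 (invert busy blocks within the working day).
Tara free: 11:00-15:00, 19:00-22:00.
Mei free: 12:00-16:00, 19:00-21:00.
Kira ∩ Tara: 12:00-15:00, 19:00-22:00.
Kira ∩ Tara ∩ Mei: 12:00-15:00, 19:00-21:00.
The first common window of at least 60 minutes is 12:00-15:00, so the earliest start is 12:00.

12:00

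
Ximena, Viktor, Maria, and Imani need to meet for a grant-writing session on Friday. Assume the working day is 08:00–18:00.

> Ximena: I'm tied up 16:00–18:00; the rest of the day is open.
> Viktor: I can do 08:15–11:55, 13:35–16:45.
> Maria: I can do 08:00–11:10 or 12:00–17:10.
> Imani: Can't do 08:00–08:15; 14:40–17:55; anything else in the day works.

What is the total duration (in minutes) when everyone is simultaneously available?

240

Ximena free: 08:00-16:00 (invert busy blocks within the working day).
Viktor free: 08:15-11:55, 13:35-16:45.
Maria free: 08:00-11:10, 12:00-17:10.
Imani free: 08:15-14:40, 17:55-18:00 (invert busy blocks within the working day).
Ximena ∩ Viktor: 08:15-11:55, 13:35-16:00.
Ximena ∩ Viktor ∩ Maria: 08:15-11:10, 13:35-16:00.
Ximena ∩ Viktor ∩ Maria ∩ Imani: 08:15-11:10, 13:35-14:40.
So the common availability across everyone is 08:15-11:10, 13:35-14:40.
Summing the common windows: 175 + 65 = 240 minutes.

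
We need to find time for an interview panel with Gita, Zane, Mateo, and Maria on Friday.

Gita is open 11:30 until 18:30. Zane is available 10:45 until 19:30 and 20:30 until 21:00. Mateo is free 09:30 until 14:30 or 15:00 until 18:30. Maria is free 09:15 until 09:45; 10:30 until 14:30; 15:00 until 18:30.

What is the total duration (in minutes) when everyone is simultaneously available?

Gita ∩ Zane: 11:30-18:30.
Gita ∩ Zane ∩ Mateo: 11:30-14:30, 15:00-18:30.
Gita ∩ Zane ∩ Mateo ∩ Maria: 11:30-14:30, 15:00-18:30.
Summing the common windows: 180 + 210 = 390 minutes.

390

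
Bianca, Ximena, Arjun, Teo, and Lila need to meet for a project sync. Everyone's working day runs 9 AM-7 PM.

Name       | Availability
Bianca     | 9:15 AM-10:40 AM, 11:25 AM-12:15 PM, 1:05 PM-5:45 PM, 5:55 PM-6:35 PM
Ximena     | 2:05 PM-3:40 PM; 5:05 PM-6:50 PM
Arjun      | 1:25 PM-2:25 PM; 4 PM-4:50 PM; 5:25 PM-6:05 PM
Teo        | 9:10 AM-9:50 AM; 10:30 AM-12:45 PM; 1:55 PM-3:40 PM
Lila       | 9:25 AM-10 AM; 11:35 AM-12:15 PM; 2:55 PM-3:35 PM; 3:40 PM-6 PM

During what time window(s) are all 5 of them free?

none

Bianca ∩ Ximena: 14:05-15:40, 17:05-17:45, 17:55-18:35.
Bianca ∩ Ximena ∩ Arjun: 14:05-14:25, 17:25-17:45, 17:55-18:05.
Bianca ∩ Ximena ∩ Arjun ∩ Teo: 14:05-14:25.
Bianca ∩ Ximena ∩ Arjun ∩ Teo ∩ Lila: ∅.
There is no time when everyone is free.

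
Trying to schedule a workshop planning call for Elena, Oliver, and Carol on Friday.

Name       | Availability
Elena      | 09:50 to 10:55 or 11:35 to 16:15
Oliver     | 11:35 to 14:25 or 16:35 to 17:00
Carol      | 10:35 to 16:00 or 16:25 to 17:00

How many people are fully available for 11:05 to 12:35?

1

Carol can make the full 11:05-12:35 slot — that's 1.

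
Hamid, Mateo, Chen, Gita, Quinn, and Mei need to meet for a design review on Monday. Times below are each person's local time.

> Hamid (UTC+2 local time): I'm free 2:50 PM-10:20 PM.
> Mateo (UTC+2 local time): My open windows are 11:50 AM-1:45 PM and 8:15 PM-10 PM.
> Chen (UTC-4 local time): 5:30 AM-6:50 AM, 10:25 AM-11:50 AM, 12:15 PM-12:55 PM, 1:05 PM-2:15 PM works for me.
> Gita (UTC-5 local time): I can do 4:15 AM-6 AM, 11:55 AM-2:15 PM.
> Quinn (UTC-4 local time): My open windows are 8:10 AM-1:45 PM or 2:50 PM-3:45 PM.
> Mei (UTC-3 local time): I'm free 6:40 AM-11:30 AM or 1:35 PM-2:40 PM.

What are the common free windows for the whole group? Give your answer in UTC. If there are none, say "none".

Hamid in UTC: 12:50-20:20 (subtract 2h to convert from UTC+2).
Mateo in UTC: 09:50-11:45, 18:15-20:00 (subtract 2h to convert from UTC+2).
Chen in UTC: 09:30-10:50, 14:25-15:50, 16:15-16:55, 17:05-18:15 (add 4h to convert from UTC-4).
Gita in UTC: 09:15-11:00, 16:55-19:15 (add 5h to convert from UTC-5).
Quinn in UTC: 12:10-17:45, 18:50-19:45 (add 4h to convert from UTC-4).
Mei in UTC: 09:40-14:30, 16:35-17:40 (add 3h to convert from UTC-3).
Hamid ∩ Mateo: 18:15-20:00.
Hamid ∩ Mateo ∩ Chen: ∅.
Hamid ∩ Mateo ∩ Chen ∩ Gita: ∅.
Hamid ∩ Mateo ∩ Chen ∩ Gita ∩ Quinn: ∅.
Hamid ∩ Mateo ∩ Chen ∩ Gita ∩ Quinn ∩ Mei: ∅.
There is no time when everyone is free.

none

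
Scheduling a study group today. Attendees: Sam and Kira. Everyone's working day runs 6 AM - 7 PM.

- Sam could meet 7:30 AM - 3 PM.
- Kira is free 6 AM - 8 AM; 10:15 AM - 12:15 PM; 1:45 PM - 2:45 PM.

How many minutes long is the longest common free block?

120

Sam ∩ Kira: 07:30-08:00, 10:15-12:15, 13:45-14:45.
The longest is 10:15-12:15 at 120 minutes.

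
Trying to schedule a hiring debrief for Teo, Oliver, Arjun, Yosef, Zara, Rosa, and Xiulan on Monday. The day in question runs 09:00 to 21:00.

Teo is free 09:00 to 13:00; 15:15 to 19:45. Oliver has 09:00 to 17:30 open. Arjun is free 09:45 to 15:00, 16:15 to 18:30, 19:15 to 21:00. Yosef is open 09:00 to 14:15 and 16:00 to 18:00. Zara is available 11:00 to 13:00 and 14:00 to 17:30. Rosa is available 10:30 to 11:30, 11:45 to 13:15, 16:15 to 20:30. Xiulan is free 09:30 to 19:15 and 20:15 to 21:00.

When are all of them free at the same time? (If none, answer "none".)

Teo ∩ Oliver: 09:00-13:00, 15:15-17:30.
Teo ∩ Oliver ∩ Arjun: 09:45-13:00, 16:15-17:30.
Teo ∩ Oliver ∩ Arjun ∩ Yosef: 09:45-13:00, 16:15-17:30.
Teo ∩ Oliver ∩ Arjun ∩ Yosef ∩ Zara: 11:00-13:00, 16:15-17:30.
Teo ∩ Oliver ∩ Arjun ∩ Yosef ∩ Zara ∩ Rosa: 11:00-11:30, 11:45-13:00, 16:15-17:30.
Teo ∩ Oliver ∩ Arjun ∩ Yosef ∩ Zara ∩ Rosa ∩ Xiulan: 11:00-11:30, 11:45-13:00, 16:15-17:30.
So the common availability across everyone is 11:00-11:30, 11:45-13:00, 16:15-17:30.

11:00-11:30, 11:45-13:00, 16:15-17:30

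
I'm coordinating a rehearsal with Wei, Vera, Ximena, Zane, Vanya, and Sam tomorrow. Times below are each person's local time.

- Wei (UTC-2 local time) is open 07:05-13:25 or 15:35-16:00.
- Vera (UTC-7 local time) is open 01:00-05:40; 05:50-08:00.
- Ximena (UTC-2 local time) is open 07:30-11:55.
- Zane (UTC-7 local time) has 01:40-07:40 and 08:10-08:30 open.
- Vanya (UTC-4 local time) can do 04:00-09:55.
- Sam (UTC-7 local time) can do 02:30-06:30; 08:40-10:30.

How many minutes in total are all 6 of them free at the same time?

Wei in UTC: 09:05-15:25, 17:35-18:00 (add 2h to convert from UTC-2).
Vera in UTC: 08:00-12:40, 12:50-15:00 (add 7h to convert from UTC-7).
Ximena in UTC: 09:30-13:55 (add 2h to convert from UTC-2).
Zane in UTC: 08:40-14:40, 15:10-15:30 (add 7h to convert from UTC-7).
Vanya in UTC: 08:00-13:55 (add 4h to convert from UTC-4).
Sam in UTC: 09:30-13:30, 15:40-17:30 (add 7h to convert from UTC-7).
Wei ∩ Vera: 09:05-12:40, 12:50-15:00.
Wei ∩ Vera ∩ Ximena: 09:30-12:40, 12:50-13:55.
Wei ∩ Vera ∩ Ximena ∩ Zane: 09:30-12:40, 12:50-13:55.
Wei ∩ Vera ∩ Ximena ∩ Zane ∩ Vanya: 09:30-12:40, 12:50-13:55.
Wei ∩ Vera ∩ Ximena ∩ Zane ∩ Vanya ∩ Sam: 09:30-12:40, 12:50-13:30.
So the common availability across everyone is 09:30-12:40, 12:50-13:30.
Summing the common windows: 190 + 40 = 230 minutes.

230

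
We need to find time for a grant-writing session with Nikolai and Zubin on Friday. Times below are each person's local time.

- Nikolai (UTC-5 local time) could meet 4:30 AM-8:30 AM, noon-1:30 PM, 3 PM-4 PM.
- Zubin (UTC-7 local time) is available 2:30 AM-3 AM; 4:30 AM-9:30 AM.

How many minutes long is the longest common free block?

Nikolai in UTC: 09:30-13:30, 17:00-18:30, 20:00-21:00 (add 5h to convert from UTC-5).
Zubin in UTC: 09:30-10:00, 11:30-16:30 (add 7h to convert from UTC-7).
Nikolai ∩ Zubin: 09:30-10:00, 11:30-13:30.
Those are the intersection windows.
The longest is 11:30-13:30 at 120 minutes.

120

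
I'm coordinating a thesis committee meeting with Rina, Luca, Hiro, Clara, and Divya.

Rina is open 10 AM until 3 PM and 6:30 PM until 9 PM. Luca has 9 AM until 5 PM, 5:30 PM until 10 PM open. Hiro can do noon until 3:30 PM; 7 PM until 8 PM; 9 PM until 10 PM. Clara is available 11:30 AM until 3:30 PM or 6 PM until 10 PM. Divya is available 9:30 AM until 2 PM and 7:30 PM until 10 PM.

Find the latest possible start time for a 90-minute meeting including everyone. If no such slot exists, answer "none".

Rina ∩ Luca: 10:00-15:00, 18:30-21:00.
Rina ∩ Luca ∩ Hiro: 12:00-15:00, 19:00-20:00.
Rina ∩ Luca ∩ Hiro ∩ Clara: 12:00-15:00, 19:00-20:00.
Rina ∩ Luca ∩ Hiro ∩ Clara ∩ Divya: 12:00-14:00, 19:30-20:00.
The last common window of at least 90 minutes is 12:00-14:00; a 90-minute meeting can start as late as 12:30 and still end by 14:00.

12:30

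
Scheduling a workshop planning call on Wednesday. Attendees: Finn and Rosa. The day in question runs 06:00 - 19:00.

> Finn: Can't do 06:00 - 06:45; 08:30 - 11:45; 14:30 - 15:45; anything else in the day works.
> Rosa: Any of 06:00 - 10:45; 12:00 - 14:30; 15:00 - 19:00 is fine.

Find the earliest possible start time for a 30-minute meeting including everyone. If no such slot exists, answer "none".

06:45

Finn free: 06:45-08:30, 11:45-14:30, 15:45-19:00 (invert busy blocks within the working day).
Rosa free: 06:00-10:45, 12:00-14:30, 15:00-19:00.
Finn ∩ Rosa: 06:45-08:30, 12:00-14:30, 15:45-19:00.
Those are the intersection windows.
The first common window of at least 30 minutes is 06:45-08:30, so the earliest start is 06:45.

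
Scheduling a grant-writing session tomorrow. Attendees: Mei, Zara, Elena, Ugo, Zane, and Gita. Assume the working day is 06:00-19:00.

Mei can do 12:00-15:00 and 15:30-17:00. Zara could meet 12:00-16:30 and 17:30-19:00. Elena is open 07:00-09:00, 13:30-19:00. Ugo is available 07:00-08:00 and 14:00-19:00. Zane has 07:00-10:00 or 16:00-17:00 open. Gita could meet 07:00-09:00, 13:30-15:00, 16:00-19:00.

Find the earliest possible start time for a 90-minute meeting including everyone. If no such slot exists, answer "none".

Mei ∩ Zara: 12:00-15:00, 15:30-16:30.
Mei ∩ Zara ∩ Elena: 13:30-15:00, 15:30-16:30.
Mei ∩ Zara ∩ Elena ∩ Ugo: 14:00-15:00, 15:30-16:30.
Mei ∩ Zara ∩ Elena ∩ Ugo ∩ Zane: 16:00-16:30.
Mei ∩ Zara ∩ Elena ∩ Ugo ∩ Zane ∩ Gita: 16:00-16:30.
No common window is at least 90 minutes long.

none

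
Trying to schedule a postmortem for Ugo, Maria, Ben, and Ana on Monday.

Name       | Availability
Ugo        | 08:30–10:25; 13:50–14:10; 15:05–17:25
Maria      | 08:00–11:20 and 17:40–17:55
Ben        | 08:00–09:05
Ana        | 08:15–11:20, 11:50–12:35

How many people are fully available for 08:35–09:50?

3

Ugo, Maria, and Ana can make the full 08:35-09:50 slot — that's 3.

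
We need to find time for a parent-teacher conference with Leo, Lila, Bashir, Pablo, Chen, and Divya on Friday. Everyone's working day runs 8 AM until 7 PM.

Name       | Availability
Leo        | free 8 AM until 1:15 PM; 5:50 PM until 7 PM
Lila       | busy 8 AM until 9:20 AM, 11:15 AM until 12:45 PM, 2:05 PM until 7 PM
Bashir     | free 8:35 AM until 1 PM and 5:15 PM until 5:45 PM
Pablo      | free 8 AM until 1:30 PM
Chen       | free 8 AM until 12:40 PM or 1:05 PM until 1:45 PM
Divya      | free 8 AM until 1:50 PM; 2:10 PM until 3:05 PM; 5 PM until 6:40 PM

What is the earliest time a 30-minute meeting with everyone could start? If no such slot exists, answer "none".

09:20

Leo free: 08:00-13:15, 17:50-19:00.
Lila free: 09:20-11:15, 12:45-14:05 (invert busy blocks within the working day).
Bashir free: 08:35-13:00, 17:15-17:45.
Pablo free: 08:00-13:30.
Chen free: 08:00-12:40, 13:05-13:45.
Divya free: 08:00-13:50, 14:10-15:05, 17:00-18:40.
Leo ∩ Lila: 09:20-11:15, 12:45-13:15.
Leo ∩ Lila ∩ Bashir: 09:20-11:15, 12:45-13:00.
Leo ∩ Lila ∩ Bashir ∩ Pablo: 09:20-11:15, 12:45-13:00.
Leo ∩ Lila ∩ Bashir ∩ Pablo ∩ Chen: 09:20-11:15.
Leo ∩ Lila ∩ Bashir ∩ Pablo ∩ Chen ∩ Divya: 09:20-11:15.
So the common availability across everyone is 09:20-11:15.
The first common window of at least 30 minutes is 09:20-11:15, so the earliest start is 09:20.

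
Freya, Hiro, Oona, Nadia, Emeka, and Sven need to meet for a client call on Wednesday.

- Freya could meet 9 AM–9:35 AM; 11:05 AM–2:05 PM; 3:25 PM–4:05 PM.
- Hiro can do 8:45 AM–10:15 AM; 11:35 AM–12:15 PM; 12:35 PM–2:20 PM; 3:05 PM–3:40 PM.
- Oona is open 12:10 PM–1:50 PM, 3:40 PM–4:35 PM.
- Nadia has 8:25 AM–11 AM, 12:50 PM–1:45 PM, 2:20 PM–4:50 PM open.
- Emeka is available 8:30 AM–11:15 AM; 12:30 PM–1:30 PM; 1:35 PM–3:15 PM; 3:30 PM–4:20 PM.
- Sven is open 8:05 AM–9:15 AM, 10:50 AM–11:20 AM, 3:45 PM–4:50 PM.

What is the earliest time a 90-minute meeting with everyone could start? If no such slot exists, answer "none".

Freya ∩ Hiro: 09:00-09:35, 11:35-12:15, 12:35-14:05, 15:25-15:40.
Freya ∩ Hiro ∩ Oona: 12:10-12:15, 12:35-13:50.
Freya ∩ Hiro ∩ Oona ∩ Nadia: 12:50-13:45.
Freya ∩ Hiro ∩ Oona ∩ Nadia ∩ Emeka: 12:50-13:30, 13:35-13:45.
Freya ∩ Hiro ∩ Oona ∩ Nadia ∩ Emeka ∩ Sven: ∅.
There is no time when everyone is free.
No common window is at least 90 minutes long.

none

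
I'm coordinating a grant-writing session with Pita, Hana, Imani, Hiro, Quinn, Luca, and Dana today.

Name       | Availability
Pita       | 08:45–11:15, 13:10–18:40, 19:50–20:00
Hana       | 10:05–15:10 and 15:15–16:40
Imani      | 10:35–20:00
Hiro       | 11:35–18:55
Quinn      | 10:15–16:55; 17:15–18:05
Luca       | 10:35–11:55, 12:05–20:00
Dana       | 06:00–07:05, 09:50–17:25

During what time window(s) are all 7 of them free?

Pita ∩ Hana: 10:05-11:15, 13:10-15:10, 15:15-16:40.
Pita ∩ Hana ∩ Imani: 10:35-11:15, 13:10-15:10, 15:15-16:40.
Pita ∩ Hana ∩ Imani ∩ Hiro: 13:10-15:10, 15:15-16:40.
Pita ∩ Hana ∩ Imani ∩ Hiro ∩ Quinn: 13:10-15:10, 15:15-16:40.
Pita ∩ Hana ∩ Imani ∩ Hiro ∩ Quinn ∩ Luca: 13:10-15:10, 15:15-16:40.
Pita ∩ Hana ∩ Imani ∩ Hiro ∩ Quinn ∩ Luca ∩ Dana: 13:10-15:10, 15:15-16:40.

13:10-15:10, 15:15-16:40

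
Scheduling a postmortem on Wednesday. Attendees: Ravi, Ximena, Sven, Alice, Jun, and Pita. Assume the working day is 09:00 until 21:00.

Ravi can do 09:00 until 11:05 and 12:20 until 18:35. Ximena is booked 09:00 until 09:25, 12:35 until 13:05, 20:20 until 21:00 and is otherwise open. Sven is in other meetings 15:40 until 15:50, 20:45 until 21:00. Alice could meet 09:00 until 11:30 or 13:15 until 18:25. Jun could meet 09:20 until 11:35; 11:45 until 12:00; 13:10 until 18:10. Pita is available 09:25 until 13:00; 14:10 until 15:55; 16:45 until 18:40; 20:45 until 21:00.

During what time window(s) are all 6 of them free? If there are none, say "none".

09:25-11:05, 14:10-15:40, 15:50-15:55, 16:45-18:10

Ravi free: 09:00-11:05, 12:20-18:35.
Ximena free: 09:25-12:35, 13:05-20:20 (invert busy blocks within the working day).
Sven free: 09:00-15:40, 15:50-20:45 (invert busy blocks within the working day).
Alice free: 09:00-11:30, 13:15-18:25.
Jun free: 09:20-11:35, 11:45-12:00, 13:10-18:10.
Pita free: 09:25-13:00, 14:10-15:55, 16:45-18:40, 20:45-21:00.
Ravi ∩ Ximena: 09:25-11:05, 12:20-12:35, 13:05-18:35.
Ravi ∩ Ximena ∩ Sven: 09:25-11:05, 12:20-12:35, 13:05-15:40, 15:50-18:35.
Ravi ∩ Ximena ∩ Sven ∩ Alice: 09:25-11:05, 13:15-15:40, 15:50-18:25.
Ravi ∩ Ximena ∩ Sven ∩ Alice ∩ Jun: 09:25-11:05, 13:15-15:40, 15:50-18:10.
Ravi ∩ Ximena ∩ Sven ∩ Alice ∩ Jun ∩ Pita: 09:25-11:05, 14:10-15:40, 15:50-15:55, 16:45-18:10.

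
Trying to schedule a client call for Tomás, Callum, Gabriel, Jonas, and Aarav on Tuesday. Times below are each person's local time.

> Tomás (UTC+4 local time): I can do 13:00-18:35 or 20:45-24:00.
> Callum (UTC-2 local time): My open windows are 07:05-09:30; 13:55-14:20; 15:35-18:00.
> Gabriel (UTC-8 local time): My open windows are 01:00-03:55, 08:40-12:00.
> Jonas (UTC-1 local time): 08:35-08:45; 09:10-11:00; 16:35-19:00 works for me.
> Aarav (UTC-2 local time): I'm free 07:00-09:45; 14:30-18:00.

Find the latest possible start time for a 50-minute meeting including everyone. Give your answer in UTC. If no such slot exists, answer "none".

Tomás in UTC: 09:00-14:35, 16:45-20:00 (subtract 4h to convert from UTC+4).
Callum in UTC: 09:05-11:30, 15:55-16:20, 17:35-20:00 (add 2h to convert from UTC-2).
Gabriel in UTC: 09:00-11:55, 16:40-20:00 (add 8h to convert from UTC-8).
Jonas in UTC: 09:35-09:45, 10:10-12:00, 17:35-20:00 (add 1h to convert from UTC-1).
Aarav in UTC: 09:00-11:45, 16:30-20:00 (add 2h to convert from UTC-2).
Tomás ∩ Callum: 09:05-11:30, 17:35-20:00.
Tomás ∩ Callum ∩ Gabriel: 09:05-11:30, 17:35-20:00.
Tomás ∩ Callum ∩ Gabriel ∩ Jonas: 09:35-09:45, 10:10-11:30, 17:35-20:00.
Tomás ∩ Callum ∩ Gabriel ∩ Jonas ∩ Aarav: 09:35-09:45, 10:10-11:30, 17:35-20:00.
The last common window of at least 50 minutes is 17:35-20:00; a 50-minute meeting can start as late as 19:10 and still end by 20:00.

19:10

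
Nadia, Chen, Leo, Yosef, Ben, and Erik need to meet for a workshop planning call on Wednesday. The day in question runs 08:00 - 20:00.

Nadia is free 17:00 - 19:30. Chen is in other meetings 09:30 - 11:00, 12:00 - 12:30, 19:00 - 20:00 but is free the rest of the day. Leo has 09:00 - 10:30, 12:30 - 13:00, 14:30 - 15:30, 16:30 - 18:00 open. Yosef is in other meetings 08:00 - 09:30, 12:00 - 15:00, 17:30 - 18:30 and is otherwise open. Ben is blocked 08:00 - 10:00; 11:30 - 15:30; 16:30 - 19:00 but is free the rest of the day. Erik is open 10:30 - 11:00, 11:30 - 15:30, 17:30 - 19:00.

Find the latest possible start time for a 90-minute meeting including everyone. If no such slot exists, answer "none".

Nadia free: 17:00-19:30.
Chen free: 08:00-09:30, 11:00-12:00, 12:30-19:00 (invert busy blocks within the working day).
Leo free: 09:00-10:30, 12:30-13:00, 14:30-15:30, 16:30-18:00.
Yosef free: 09:30-12:00, 15:00-17:30, 18:30-20:00 (invert busy blocks within the working day).
Ben free: 10:00-11:30, 15:30-16:30, 19:00-20:00 (invert busy blocks within the working day).
Erik free: 10:30-11:00, 11:30-15:30, 17:30-19:00.
Nadia ∩ Chen: 17:00-19:00.
Nadia ∩ Chen ∩ Leo: 17:00-18:00.
Nadia ∩ Chen ∩ Leo ∩ Yosef: 17:00-17:30.
Nadia ∩ Chen ∩ Leo ∩ Yosef ∩ Ben: ∅.
Nadia ∩ Chen ∩ Leo ∩ Yosef ∩ Ben ∩ Erik: ∅.
There is no time when everyone is free.
No common window is at least 90 minutes long.

none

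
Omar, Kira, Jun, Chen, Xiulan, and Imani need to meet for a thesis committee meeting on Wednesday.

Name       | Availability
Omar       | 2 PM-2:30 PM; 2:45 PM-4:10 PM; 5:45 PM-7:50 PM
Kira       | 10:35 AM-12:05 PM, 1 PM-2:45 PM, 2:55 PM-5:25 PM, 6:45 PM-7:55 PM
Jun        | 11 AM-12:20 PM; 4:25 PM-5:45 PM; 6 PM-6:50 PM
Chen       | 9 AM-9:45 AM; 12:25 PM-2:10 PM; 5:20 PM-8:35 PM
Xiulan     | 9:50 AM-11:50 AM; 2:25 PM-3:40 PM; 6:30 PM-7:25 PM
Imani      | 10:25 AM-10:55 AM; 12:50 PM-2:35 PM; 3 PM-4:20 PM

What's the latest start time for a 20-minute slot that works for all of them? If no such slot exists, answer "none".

none

Omar ∩ Kira: 14:00-14:30, 14:55-16:10, 18:45-19:50.
Omar ∩ Kira ∩ Jun: 18:45-18:50.
Omar ∩ Kira ∩ Jun ∩ Chen: 18:45-18:50.
Omar ∩ Kira ∩ Jun ∩ Chen ∩ Xiulan: 18:45-18:50.
Omar ∩ Kira ∩ Jun ∩ Chen ∩ Xiulan ∩ Imani: ∅.
There is no time when everyone is free.
No common window is at least 20 minutes long.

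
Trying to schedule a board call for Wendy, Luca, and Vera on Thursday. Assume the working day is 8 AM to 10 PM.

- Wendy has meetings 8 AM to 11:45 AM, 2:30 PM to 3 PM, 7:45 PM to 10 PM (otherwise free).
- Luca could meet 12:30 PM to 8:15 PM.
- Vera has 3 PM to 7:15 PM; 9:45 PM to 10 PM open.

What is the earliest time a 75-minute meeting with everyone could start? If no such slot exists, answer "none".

15:00

Wendy free: 11:45-14:30, 15:00-19:45 (invert busy blocks within the working day).
Luca free: 12:30-20:15.
Vera free: 15:00-19:15, 21:45-22:00.
Wendy ∩ Luca: 12:30-14:30, 15:00-19:45.
Wendy ∩ Luca ∩ Vera: 15:00-19:15.
Those are the intersection windows.
The first common window of at least 75 minutes is 15:00-19:15, so the earliest start is 15:00.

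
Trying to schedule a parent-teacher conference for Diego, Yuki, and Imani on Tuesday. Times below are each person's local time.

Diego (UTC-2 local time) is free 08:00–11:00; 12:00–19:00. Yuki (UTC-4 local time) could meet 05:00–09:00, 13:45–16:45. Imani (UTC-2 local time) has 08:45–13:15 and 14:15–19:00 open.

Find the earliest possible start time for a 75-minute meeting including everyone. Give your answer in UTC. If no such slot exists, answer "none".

10:45

Diego in UTC: 10:00-13:00, 14:00-21:00 (add 2h to convert from UTC-2).
Yuki in UTC: 09:00-13:00, 17:45-20:45 (add 4h to convert from UTC-4).
Imani in UTC: 10:45-15:15, 16:15-21:00 (add 2h to convert from UTC-2).
Diego ∩ Yuki: 10:00-13:00, 17:45-20:45.
Diego ∩ Yuki ∩ Imani: 10:45-13:00, 17:45-20:45.
So the common availability across everyone is 10:45-13:00, 17:45-20:45.
The first common window of at least 75 minutes is 10:45-13:00, so the earliest start is 10:45.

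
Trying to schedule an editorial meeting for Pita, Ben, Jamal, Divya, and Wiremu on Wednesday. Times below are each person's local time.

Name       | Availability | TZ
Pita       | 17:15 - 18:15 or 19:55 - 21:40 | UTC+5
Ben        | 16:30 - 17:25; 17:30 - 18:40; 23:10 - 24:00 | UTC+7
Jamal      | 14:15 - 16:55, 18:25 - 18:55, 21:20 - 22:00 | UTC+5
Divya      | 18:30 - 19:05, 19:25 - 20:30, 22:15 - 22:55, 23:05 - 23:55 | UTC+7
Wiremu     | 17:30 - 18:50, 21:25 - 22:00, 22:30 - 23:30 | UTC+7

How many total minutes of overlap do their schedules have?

Pita in UTC: 12:15-13:15, 14:55-16:40 (subtract 5h to convert from UTC+5).
Ben in UTC: 09:30-10:25, 10:30-11:40, 16:10-17:00 (subtract 7h to convert from UTC+7).
Jamal in UTC: 09:15-11:55, 13:25-13:55, 16:20-17:00 (subtract 5h to convert from UTC+5).
Divya in UTC: 11:30-12:05, 12:25-13:30, 15:15-15:55, 16:05-16:55 (subtract 7h to convert from UTC+7).
Wiremu in UTC: 10:30-11:50, 14:25-15:00, 15:30-16:30 (subtract 7h to convert from UTC+7).
Pita ∩ Ben: 16:10-16:40.
Pita ∩ Ben ∩ Jamal: 16:20-16:40.
Pita ∩ Ben ∩ Jamal ∩ Divya: 16:20-16:40.
Pita ∩ Ben ∩ Jamal ∩ Divya ∩ Wiremu: 16:20-16:30.
So the common availability across everyone is 16:20-16:30.
That's a single block of 10 minutes.

10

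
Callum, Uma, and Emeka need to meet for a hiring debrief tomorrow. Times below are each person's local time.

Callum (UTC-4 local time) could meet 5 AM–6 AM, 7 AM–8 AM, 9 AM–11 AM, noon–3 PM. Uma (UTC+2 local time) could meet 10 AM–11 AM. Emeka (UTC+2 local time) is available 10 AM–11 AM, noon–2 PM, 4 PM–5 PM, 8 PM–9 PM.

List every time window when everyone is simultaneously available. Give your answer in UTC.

Callum in UTC: 09:00-10:00, 11:00-12:00, 13:00-15:00, 16:00-19:00 (add 4h to convert from UTC-4).
Uma in UTC: 08:00-09:00 (subtract 2h to convert from UTC+2).
Emeka in UTC: 08:00-09:00, 10:00-12:00, 14:00-15:00, 18:00-19:00 (subtract 2h to convert from UTC+2).
Callum ∩ Uma: ∅.
Callum ∩ Uma ∩ Emeka: ∅.
There is no time when everyone is free.

none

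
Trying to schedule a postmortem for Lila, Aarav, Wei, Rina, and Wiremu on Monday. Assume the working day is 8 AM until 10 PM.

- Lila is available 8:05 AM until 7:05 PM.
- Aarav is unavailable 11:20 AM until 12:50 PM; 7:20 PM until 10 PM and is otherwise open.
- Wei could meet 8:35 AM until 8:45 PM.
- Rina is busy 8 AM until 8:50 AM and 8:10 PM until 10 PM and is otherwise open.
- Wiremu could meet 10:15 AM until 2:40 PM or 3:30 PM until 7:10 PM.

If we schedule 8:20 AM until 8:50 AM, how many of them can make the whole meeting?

2

Lila free: 08:05-19:05.
Aarav free: 08:00-11:20, 12:50-19:20 (invert busy blocks within the working day).
Wei free: 08:35-20:45.
Rina free: 08:50-20:10 (invert busy blocks within the working day).
Wiremu free: 10:15-14:40, 15:30-19:10.
Lila and Aarav can make the full 08:20-08:50 slot — that's 2.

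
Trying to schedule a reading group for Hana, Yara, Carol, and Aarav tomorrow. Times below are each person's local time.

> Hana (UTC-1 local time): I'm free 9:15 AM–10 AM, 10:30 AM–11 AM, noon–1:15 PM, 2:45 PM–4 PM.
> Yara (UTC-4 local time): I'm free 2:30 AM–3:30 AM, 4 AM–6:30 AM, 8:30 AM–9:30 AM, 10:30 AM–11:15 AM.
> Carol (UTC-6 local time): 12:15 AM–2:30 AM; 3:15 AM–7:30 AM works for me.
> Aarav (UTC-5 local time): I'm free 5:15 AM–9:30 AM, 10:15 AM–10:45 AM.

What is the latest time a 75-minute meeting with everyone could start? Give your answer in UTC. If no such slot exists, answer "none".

Hana in UTC: 10:15-11:00, 11:30-12:00, 13:00-14:15, 15:45-17:00 (add 1h to convert from UTC-1).
Yara in UTC: 06:30-07:30, 08:00-10:30, 12:30-13:30, 14:30-15:15 (add 4h to convert from UTC-4).
Carol in UTC: 06:15-08:30, 09:15-13:30 (add 6h to convert from UTC-6).
Aarav in UTC: 10:15-14:30, 15:15-15:45 (add 5h to convert from UTC-5).
Hana ∩ Yara: 10:15-10:30, 13:00-13:30.
Hana ∩ Yara ∩ Carol: 10:15-10:30, 13:00-13:30.
Hana ∩ Yara ∩ Carol ∩ Aarav: 10:15-10:30, 13:00-13:30.
Those are the intersection windows.
No common window is at least 75 minutes long.

none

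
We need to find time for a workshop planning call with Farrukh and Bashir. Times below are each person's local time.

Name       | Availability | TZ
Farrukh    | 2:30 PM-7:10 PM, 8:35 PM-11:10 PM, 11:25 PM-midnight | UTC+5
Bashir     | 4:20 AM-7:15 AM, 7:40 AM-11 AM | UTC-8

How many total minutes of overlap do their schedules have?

Farrukh in UTC: 09:30-14:10, 15:35-18:10, 18:25-19:00 (subtract 5h to convert from UTC+5).
Bashir in UTC: 12:20-15:15, 15:40-19:00 (add 8h to convert from UTC-8).
Farrukh ∩ Bashir: 12:20-14:10, 15:40-18:10, 18:25-19:00.
Summing the common windows: 110 + 150 + 35 = 295 minutes.

295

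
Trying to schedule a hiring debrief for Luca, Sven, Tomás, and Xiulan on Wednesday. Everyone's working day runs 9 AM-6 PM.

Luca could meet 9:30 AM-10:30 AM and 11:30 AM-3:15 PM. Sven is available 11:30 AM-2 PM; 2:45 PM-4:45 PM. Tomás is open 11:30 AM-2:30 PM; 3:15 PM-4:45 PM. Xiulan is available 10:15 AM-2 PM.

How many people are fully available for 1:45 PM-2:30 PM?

Luca and Tomás can make the full 13:45-14:30 slot — that's 2.

2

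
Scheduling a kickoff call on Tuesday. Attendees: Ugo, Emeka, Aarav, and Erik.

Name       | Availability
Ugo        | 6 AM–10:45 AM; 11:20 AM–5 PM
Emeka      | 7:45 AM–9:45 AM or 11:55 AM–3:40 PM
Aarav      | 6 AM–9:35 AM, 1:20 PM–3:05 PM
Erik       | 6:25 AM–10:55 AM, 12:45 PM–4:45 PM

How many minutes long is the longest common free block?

110

Ugo ∩ Emeka: 07:45-09:45, 11:55-15:40.
Ugo ∩ Emeka ∩ Aarav: 07:45-09:35, 13:20-15:05.
Ugo ∩ Emeka ∩ Aarav ∩ Erik: 07:45-09:35, 13:20-15:05.
So the common availability across everyone is 07:45-09:35, 13:20-15:05.
The longest is 07:45-09:35 at 110 minutes.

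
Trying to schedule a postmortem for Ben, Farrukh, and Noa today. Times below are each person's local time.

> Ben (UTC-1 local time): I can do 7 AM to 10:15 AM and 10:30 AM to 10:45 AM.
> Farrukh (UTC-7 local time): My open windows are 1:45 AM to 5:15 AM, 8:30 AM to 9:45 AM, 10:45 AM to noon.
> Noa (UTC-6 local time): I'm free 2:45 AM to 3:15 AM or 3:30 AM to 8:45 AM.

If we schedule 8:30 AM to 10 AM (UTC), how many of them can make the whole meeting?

Ben in UTC: 08:00-11:15, 11:30-11:45 (add 1h to convert from UTC-1).
Farrukh in UTC: 08:45-12:15, 15:30-16:45, 17:45-19:00 (add 7h to convert from UTC-7).
Noa in UTC: 08:45-09:15, 09:30-14:45 (add 6h to convert from UTC-6).
Ben can make the full 08:30-10:00 slot — that's 1.

1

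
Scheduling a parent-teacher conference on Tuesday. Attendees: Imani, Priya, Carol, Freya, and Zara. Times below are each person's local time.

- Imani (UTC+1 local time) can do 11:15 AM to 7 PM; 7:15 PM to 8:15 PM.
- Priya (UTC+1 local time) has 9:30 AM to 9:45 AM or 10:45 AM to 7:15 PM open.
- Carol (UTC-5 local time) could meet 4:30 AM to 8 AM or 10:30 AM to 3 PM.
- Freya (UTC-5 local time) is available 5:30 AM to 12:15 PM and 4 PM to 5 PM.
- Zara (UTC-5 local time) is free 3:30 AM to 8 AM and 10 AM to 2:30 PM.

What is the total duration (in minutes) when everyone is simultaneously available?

Imani in UTC: 10:15-18:00, 18:15-19:15 (subtract 1h to convert from UTC+1).
Priya in UTC: 08:30-08:45, 09:45-18:15 (subtract 1h to convert from UTC+1).
Carol in UTC: 09:30-13:00, 15:30-20:00 (add 5h to convert from UTC-5).
Freya in UTC: 10:30-17:15, 21:00-22:00 (add 5h to convert from UTC-5).
Zara in UTC: 08:30-13:00, 15:00-19:30 (add 5h to convert from UTC-5).
Imani ∩ Priya: 10:15-18:00.
Imani ∩ Priya ∩ Carol: 10:15-13:00, 15:30-18:00.
Imani ∩ Priya ∩ Carol ∩ Freya: 10:30-13:00, 15:30-17:15.
Imani ∩ Priya ∩ Carol ∩ Freya ∩ Zara: 10:30-13:00, 15:30-17:15.
Summing the common windows: 150 + 105 = 255 minutes.

255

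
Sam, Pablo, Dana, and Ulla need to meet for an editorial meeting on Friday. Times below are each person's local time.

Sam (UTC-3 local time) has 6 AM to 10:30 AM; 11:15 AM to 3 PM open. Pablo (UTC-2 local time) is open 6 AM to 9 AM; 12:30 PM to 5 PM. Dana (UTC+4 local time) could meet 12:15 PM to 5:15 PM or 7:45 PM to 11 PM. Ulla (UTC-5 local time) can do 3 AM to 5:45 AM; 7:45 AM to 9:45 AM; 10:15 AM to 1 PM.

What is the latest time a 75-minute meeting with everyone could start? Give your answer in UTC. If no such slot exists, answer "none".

16:45

Sam in UTC: 09:00-13:30, 14:15-18:00 (add 3h to convert from UTC-3).
Pablo in UTC: 08:00-11:00, 14:30-19:00 (add 2h to convert from UTC-2).
Dana in UTC: 08:15-13:15, 15:45-19:00 (subtract 4h to convert from UTC+4).
Ulla in UTC: 08:00-10:45, 12:45-14:45, 15:15-18:00 (add 5h to convert from UTC-5).
Sam ∩ Pablo: 09:00-11:00, 14:30-18:00.
Sam ∩ Pablo ∩ Dana: 09:00-11:00, 15:45-18:00.
Sam ∩ Pablo ∩ Dana ∩ Ulla: 09:00-10:45, 15:45-18:00.
Those are the intersection windows.
The last common window of at least 75 minutes is 15:45-18:00; a 75-minute meeting can start as late as 16:45 and still end by 18:00.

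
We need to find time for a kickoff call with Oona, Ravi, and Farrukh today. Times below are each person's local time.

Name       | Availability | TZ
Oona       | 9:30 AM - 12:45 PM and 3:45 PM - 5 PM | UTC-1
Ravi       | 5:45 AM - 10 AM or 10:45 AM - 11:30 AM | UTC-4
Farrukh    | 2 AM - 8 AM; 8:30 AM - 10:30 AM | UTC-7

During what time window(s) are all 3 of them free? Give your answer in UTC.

Oona in UTC: 10:30-13:45, 16:45-18:00 (add 1h to convert from UTC-1).
Ravi in UTC: 09:45-14:00, 14:45-15:30 (add 4h to convert from UTC-4).
Farrukh in UTC: 09:00-15:00, 15:30-17:30 (add 7h to convert from UTC-7).
Oona ∩ Ravi: 10:30-13:45.
Oona ∩ Ravi ∩ Farrukh: 10:30-13:45.

10:30-13:45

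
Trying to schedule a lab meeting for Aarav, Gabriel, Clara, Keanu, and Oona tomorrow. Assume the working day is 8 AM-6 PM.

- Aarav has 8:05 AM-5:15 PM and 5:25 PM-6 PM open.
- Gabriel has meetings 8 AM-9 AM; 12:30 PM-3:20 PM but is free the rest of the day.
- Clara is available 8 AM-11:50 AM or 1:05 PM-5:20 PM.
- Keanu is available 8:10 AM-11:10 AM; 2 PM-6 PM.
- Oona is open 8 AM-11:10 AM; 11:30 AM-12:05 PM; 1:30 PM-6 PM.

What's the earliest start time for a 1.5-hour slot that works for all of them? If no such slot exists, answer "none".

09:00

Aarav free: 08:05-17:15, 17:25-18:00.
Gabriel free: 09:00-12:30, 15:20-18:00 (invert busy blocks within the working day).
Clara free: 08:00-11:50, 13:05-17:20.
Keanu free: 08:10-11:10, 14:00-18:00.
Oona free: 08:00-11:10, 11:30-12:05, 13:30-18:00.
Aarav ∩ Gabriel: 09:00-12:30, 15:20-17:15, 17:25-18:00.
Aarav ∩ Gabriel ∩ Clara: 09:00-11:50, 15:20-17:15.
Aarav ∩ Gabriel ∩ Clara ∩ Keanu: 09:00-11:10, 15:20-17:15.
Aarav ∩ Gabriel ∩ Clara ∩ Keanu ∩ Oona: 09:00-11:10, 15:20-17:15.
The first common window of at least 90 minutes is 09:00-11:10, so the earliest start is 09:00.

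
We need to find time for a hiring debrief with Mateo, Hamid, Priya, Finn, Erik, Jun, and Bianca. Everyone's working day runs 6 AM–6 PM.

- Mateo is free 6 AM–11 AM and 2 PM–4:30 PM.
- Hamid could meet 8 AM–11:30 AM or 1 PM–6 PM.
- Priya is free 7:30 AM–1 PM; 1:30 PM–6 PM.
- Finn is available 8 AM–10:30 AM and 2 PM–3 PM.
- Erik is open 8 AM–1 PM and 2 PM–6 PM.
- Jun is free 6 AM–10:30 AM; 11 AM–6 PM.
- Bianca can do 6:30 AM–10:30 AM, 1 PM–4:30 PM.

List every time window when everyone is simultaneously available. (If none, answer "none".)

Mateo ∩ Hamid: 08:00-11:00, 14:00-16:30.
Mateo ∩ Hamid ∩ Priya: 08:00-11:00, 14:00-16:30.
Mateo ∩ Hamid ∩ Priya ∩ Finn: 08:00-10:30, 14:00-15:00.
Mateo ∩ Hamid ∩ Priya ∩ Finn ∩ Erik: 08:00-10:30, 14:00-15:00.
Mateo ∩ Hamid ∩ Priya ∩ Finn ∩ Erik ∩ Jun: 08:00-10:30, 14:00-15:00.
Mateo ∩ Hamid ∩ Priya ∩ Finn ∩ Erik ∩ Jun ∩ Bianca: 08:00-10:30, 14:00-15:00.

08:00-10:30, 14:00-15:00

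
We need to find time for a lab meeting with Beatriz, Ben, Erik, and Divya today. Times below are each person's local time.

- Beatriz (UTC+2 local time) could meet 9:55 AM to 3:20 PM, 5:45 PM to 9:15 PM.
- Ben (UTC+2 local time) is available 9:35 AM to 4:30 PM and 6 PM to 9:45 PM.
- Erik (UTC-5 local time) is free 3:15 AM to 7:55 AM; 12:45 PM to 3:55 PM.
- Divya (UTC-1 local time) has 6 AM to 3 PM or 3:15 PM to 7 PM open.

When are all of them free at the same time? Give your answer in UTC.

08:15-12:55, 17:45-19:15

Beatriz in UTC: 07:55-13:20, 15:45-19:15 (subtract 2h to convert from UTC+2).
Ben in UTC: 07:35-14:30, 16:00-19:45 (subtract 2h to convert from UTC+2).
Erik in UTC: 08:15-12:55, 17:45-20:55 (add 5h to convert from UTC-5).
Divya in UTC: 07:00-16:00, 16:15-20:00 (add 1h to convert from UTC-1).
Beatriz ∩ Ben: 07:55-13:20, 16:00-19:15.
Beatriz ∩ Ben ∩ Erik: 08:15-12:55, 17:45-19:15.
Beatriz ∩ Ben ∩ Erik ∩ Divya: 08:15-12:55, 17:45-19:15.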